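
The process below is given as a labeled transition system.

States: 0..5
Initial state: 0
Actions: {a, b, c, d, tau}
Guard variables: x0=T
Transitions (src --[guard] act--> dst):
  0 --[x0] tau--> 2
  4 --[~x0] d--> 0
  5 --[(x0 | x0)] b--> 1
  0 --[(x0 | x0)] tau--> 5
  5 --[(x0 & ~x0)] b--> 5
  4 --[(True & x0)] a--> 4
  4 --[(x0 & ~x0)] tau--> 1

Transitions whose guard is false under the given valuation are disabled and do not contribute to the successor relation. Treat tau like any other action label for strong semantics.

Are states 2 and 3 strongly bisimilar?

Compute ~ classes (split until stable):
  π0 = {{0,1,2,3,4,5}}
  π1 = {{0},{1,2,3},{4},{5}}
stable after 2 split(s): 4 block(s)
class of 2: {1,2,3}; class of 3: {1,2,3}

Answer: BISIMILAR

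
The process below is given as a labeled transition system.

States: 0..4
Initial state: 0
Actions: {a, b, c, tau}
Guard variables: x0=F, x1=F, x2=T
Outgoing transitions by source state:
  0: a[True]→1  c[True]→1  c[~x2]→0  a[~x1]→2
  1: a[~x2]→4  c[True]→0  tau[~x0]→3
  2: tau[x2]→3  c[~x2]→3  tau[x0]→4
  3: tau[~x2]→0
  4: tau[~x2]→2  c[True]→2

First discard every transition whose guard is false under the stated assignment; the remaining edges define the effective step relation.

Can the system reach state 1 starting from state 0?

Answer: REACHABLE

Trace:
After dropping false guards: 7 live edges.
depth 0: {0}
depth 1: {1,2}  now seen {0,1,2}
depth 2: {3}  now seen {0,1,2,3}
R = {0,1,2,3}
Path to 1: a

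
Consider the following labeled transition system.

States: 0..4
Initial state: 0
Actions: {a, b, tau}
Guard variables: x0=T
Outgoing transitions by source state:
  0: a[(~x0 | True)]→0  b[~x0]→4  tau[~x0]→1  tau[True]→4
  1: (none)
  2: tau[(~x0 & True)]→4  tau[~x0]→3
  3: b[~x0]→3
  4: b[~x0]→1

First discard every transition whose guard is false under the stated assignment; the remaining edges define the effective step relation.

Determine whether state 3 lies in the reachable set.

2 transition(s) survive guard evaluation.
depth 0: {0}
depth 1: {4}  cumulative {0,4}
R = {0,4}

Answer: UNREACHABLE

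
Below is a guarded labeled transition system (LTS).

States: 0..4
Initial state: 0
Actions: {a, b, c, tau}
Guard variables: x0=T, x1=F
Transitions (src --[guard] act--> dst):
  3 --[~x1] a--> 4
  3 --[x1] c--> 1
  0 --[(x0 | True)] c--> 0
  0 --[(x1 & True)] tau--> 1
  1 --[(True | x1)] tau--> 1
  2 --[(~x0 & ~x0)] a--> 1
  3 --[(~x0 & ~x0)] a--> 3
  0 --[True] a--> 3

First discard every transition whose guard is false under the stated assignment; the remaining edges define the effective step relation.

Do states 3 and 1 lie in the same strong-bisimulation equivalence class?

Answer: NOT BISIMILAR

Trace:
Refine partition for ~:
  π0 = {{0,1,2,3,4}}
  π1 = {{0},{1},{2,4},{3}}
Fixed point at round 2; 4 class(es).
class of 3: {3}; class of 1: {1}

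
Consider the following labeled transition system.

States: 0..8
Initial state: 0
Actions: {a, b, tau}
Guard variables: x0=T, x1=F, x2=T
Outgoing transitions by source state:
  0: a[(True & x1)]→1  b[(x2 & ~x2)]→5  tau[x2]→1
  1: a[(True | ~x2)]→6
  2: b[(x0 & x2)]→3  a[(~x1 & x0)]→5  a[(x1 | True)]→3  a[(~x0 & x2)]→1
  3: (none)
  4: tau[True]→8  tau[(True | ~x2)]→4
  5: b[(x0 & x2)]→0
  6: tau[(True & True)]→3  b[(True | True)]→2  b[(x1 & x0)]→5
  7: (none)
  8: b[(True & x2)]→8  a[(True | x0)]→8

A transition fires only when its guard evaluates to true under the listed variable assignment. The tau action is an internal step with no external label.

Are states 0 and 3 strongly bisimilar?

Compute ~ classes (split until stable):
  P[0] = {{0,1,2,3,4,5,6,7,8}}
  P[1] = {{0,4},{1},{2,8},{3,7},{5},{6}}
  P[2] = {{0},{1},{2},{3,7},{4},{5},{6},{8}}
8 equivalence class(es) (converged in 3)
class of 0: {0}; class of 3: {3,7}

Answer: NOT BISIMILAR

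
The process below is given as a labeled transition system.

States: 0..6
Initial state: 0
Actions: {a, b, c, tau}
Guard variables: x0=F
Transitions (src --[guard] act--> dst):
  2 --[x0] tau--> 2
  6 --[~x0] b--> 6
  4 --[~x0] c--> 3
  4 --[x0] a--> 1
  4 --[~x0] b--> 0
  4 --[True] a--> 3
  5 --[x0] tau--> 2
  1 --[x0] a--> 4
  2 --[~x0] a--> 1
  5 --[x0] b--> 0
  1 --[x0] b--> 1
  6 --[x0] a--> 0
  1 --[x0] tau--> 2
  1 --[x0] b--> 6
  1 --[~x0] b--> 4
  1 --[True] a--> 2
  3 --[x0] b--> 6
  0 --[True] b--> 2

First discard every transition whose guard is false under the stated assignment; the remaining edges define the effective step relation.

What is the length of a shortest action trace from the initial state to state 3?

Breadth-first toward 3:
  Layer 0: {0}
  Layer 1: {2}
  Layer 2: {1}
  Layer 3: {4}
  Layer 4: {3}
3 enters at depth 4; path b·a·b·a

Answer: 4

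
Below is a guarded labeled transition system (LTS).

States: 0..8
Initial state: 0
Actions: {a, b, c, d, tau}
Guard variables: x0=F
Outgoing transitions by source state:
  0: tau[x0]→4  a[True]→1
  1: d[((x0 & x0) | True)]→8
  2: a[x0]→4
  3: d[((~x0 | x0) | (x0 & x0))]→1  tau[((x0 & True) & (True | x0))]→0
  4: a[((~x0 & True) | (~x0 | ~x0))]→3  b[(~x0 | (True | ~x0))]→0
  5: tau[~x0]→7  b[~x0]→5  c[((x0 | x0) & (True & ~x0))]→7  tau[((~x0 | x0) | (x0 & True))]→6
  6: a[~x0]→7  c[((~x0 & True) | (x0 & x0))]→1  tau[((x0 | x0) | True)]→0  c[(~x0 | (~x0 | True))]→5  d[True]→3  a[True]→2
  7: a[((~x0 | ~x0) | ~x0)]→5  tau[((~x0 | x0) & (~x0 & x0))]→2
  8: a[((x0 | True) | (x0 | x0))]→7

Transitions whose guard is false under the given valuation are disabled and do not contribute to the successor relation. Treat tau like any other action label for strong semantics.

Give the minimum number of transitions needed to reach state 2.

Answer: 6

Analysis:
BFS to 2:
  L0 = {0}
  L1 = {1}
  L2 = {8}
  L3 = {7}
  L4 = {5}
  L5 = {6}
  L6 = {2,3}
depth(2)=6, e.g. a·d·a·a·tau·a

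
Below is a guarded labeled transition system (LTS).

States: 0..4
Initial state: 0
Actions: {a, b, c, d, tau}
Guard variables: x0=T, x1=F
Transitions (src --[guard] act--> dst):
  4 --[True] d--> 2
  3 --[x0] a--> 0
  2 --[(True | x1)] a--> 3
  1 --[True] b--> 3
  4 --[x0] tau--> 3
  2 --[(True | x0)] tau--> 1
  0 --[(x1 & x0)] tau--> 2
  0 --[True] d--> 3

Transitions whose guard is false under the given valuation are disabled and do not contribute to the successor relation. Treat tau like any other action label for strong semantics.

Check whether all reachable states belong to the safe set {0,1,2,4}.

Answer: INVARIANT VIOLATED at state 3

Analysis:
Safe = {0,1,2,4}
Reachable = {0,3}
  0: ok
  3: ✗ unsafe
witness against invariant: d → 3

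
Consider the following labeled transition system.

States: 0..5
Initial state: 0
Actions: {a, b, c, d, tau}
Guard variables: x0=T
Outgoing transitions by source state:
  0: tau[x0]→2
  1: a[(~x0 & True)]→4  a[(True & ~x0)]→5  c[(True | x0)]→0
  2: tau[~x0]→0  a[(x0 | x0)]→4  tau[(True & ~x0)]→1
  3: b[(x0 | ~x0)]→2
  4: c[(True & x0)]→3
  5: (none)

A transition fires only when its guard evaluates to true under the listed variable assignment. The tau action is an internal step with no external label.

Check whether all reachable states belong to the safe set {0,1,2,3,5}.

Inv-set: {0,1,2,3,5}
Reach set: {0,2,3,4}
  0: ok
  2: ok
  3: ok
  4: outside
witness against invariant: tau·a → 4

Answer: INVARIANT VIOLATED at state 4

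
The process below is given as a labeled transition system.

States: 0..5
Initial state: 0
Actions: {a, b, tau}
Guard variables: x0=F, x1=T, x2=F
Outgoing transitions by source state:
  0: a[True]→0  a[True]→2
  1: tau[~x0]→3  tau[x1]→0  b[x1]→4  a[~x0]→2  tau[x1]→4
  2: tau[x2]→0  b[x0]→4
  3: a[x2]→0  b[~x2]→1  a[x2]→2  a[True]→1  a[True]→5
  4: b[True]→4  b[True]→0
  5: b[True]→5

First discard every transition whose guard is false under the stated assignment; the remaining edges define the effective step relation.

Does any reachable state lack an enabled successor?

Answer: DEADLOCK at state 2

Trace:
Reach set: {0,2}
  0: a→0  a→2  [2 out]
  2: ∅  [deadlock]
witness 2: a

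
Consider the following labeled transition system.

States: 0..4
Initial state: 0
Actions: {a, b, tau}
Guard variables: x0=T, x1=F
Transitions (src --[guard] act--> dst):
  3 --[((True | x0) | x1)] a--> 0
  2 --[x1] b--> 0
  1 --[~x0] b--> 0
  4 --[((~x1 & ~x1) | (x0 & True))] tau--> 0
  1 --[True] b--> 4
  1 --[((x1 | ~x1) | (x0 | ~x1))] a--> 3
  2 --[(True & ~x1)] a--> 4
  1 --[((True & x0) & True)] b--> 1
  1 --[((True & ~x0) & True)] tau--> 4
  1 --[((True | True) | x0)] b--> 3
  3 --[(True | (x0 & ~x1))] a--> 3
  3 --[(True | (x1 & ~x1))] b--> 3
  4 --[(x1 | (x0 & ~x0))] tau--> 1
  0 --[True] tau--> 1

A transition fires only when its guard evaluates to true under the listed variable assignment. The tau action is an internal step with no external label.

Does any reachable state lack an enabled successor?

Reachable = {0,1,3,4}
  0: tau→1  [deg 1]
  1: a→3  b→1  b→3  b→4  [deg 4]
  3: a→0  a→3  b→3  [deg 3]
  4: tau→0  [deg 1]

Answer: DEADLOCK-FREE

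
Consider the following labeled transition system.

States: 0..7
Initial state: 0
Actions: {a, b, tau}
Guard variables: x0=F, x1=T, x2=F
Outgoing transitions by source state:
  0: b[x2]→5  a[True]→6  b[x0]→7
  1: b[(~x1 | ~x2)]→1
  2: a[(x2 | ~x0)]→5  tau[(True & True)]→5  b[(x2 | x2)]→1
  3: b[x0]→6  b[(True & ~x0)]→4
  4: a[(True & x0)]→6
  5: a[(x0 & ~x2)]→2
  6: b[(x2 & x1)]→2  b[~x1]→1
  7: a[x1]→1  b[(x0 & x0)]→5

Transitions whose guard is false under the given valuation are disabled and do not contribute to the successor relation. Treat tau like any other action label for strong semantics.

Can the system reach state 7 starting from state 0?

Answer: UNREACHABLE

Trace:
After dropping false guards: 6 live edges.
depth 0: {0}
depth 1: {6}  total {0,6}
Reach set: {0,6}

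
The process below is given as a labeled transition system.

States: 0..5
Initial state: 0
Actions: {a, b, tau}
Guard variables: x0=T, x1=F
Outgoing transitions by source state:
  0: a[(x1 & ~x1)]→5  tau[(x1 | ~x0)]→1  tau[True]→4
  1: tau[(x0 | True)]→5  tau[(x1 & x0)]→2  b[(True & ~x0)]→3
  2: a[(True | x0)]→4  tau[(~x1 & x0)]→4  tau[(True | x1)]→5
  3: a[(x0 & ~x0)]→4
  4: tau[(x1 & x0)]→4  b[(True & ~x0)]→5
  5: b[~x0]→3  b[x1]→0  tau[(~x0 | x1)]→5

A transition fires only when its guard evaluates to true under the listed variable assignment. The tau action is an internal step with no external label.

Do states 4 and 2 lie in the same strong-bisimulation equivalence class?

Refine partition for ~:
  π0 = {{0,1,2,3,4,5}}
  π1 = {{0,1},{2},{3,4,5}}
stable after 2 split(s): 3 block(s)
class of 4: {3,4,5}; class of 2: {2}

Answer: NOT BISIMILAR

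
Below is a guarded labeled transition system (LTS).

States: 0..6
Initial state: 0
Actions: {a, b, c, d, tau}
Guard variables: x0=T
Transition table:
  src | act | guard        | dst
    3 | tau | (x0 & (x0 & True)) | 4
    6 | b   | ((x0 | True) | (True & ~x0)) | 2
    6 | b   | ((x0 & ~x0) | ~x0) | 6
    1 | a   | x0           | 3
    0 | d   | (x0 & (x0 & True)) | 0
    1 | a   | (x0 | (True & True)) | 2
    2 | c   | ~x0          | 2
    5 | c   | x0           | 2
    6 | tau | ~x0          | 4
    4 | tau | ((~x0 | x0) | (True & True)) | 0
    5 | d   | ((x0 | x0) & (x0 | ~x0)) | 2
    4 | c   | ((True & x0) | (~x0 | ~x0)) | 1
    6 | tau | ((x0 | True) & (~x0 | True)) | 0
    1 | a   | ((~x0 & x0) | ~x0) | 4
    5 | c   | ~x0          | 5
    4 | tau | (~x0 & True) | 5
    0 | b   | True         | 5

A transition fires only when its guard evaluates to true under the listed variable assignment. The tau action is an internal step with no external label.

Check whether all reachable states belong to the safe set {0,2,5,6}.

Allowed set {0,2,5,6}
R = {0,2,5}
  0: safe
  2: safe
  5: safe

Answer: INVARIANT HOLDS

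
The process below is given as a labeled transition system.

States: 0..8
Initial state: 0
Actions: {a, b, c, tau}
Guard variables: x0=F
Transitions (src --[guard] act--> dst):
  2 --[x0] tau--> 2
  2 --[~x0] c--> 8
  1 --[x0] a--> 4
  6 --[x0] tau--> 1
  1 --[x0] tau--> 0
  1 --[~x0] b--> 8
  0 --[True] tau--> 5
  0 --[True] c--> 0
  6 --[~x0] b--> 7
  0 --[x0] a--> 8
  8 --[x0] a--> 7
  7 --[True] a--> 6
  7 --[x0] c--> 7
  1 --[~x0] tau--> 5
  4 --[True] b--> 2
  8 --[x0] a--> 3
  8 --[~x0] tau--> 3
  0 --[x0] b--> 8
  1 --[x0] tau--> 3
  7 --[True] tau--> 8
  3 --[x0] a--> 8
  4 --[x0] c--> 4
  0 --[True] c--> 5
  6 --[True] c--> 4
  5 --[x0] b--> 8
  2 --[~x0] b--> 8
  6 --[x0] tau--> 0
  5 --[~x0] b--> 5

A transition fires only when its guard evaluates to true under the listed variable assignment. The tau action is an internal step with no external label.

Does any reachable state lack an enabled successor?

Answer: DEADLOCK-FREE

Trace:
R = {0,5}
  0: c→0  c→5  tau→5  [3 exit(s)]
  5: b→5  [1 exit(s)]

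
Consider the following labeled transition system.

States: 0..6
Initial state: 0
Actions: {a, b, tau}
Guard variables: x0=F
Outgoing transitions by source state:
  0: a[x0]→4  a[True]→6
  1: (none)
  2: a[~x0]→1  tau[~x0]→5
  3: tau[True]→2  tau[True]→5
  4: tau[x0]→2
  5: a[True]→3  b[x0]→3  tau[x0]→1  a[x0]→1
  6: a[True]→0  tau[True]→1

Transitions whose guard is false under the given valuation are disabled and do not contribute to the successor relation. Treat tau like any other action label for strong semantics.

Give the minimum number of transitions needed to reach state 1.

Answer: 2

Working:
BFS to 1:
  L0 = {0}
  L1 = {6}
  L2 = {1}
first hit 1 at d=2 via a·tau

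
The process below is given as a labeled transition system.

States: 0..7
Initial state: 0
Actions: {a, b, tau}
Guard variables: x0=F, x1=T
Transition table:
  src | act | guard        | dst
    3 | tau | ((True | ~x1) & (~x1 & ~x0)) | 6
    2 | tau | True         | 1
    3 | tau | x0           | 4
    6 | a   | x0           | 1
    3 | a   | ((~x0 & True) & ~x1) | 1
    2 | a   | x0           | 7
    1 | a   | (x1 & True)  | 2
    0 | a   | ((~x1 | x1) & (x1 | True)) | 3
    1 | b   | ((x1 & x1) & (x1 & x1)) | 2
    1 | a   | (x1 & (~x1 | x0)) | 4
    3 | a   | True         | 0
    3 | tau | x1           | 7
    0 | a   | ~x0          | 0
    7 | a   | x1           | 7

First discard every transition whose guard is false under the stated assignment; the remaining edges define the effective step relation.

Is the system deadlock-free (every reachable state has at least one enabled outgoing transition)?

Reachable = {0,3,7}
  0: a→0  a→3  [2 out]
  3: a→0  tau→7  [2 out]
  7: a→7  [1 out]

Answer: DEADLOCK-FREE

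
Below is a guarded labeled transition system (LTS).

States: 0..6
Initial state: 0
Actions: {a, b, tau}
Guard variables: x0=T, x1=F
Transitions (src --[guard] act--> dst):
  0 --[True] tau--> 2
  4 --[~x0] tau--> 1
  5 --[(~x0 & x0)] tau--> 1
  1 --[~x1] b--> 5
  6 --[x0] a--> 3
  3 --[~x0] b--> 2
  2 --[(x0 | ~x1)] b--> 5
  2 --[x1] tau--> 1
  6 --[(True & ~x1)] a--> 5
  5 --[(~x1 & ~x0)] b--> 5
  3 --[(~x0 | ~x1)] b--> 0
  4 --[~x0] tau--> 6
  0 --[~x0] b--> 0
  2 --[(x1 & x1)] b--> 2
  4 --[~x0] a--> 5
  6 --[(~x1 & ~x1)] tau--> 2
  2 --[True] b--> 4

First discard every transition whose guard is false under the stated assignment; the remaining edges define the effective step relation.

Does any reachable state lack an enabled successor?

Reachable = {0,2,4,5}
  0: tau→2  [1 out]
  2: b→4  b→5  [2 out]
  4: ∅  [STUCK]
  5: ∅  [STUCK]
trace reaching 4: tau·b

Answer: DEADLOCK at state 4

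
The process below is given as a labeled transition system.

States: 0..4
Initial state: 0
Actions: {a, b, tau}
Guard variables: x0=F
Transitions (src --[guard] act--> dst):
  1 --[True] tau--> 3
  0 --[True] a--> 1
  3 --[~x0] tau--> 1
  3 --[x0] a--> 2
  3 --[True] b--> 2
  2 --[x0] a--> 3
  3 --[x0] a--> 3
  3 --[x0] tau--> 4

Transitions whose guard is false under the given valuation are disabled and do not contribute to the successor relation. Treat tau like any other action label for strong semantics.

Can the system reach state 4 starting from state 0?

Answer: UNREACHABLE

Working:
Guard filter leaves 4 enabled edge(s).
Layer 0: {0}
Layer 1: {1}  cumulative {0,1}
Layer 2: {3}  cumulative {0,1,3}
Layer 3: {2}  cumulative {0,1,2,3}
Reach set: {0,1,2,3}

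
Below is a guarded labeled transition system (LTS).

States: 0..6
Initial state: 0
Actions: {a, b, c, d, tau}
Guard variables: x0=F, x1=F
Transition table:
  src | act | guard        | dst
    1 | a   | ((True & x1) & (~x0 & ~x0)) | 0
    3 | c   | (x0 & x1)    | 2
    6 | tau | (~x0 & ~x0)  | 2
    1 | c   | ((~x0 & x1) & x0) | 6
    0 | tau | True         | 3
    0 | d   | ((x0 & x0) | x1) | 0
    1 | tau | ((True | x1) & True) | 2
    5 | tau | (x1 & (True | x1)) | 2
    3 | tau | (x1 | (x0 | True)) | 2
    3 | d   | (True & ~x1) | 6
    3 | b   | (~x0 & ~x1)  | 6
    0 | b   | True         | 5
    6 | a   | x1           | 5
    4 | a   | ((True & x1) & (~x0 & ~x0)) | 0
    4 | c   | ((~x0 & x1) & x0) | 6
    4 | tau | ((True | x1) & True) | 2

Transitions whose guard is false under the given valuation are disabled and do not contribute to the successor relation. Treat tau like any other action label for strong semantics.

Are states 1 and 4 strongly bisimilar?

Answer: BISIMILAR

Analysis:
Compute ~ classes (split until stable):
  round 0: {{0,1,2,3,4,5,6}}
  round 1: {{0},{1,4,6},{2,5},{3}}
stable after 2 split(s): 4 block(s)
[1]={1,4,6}  [4]={1,4,6}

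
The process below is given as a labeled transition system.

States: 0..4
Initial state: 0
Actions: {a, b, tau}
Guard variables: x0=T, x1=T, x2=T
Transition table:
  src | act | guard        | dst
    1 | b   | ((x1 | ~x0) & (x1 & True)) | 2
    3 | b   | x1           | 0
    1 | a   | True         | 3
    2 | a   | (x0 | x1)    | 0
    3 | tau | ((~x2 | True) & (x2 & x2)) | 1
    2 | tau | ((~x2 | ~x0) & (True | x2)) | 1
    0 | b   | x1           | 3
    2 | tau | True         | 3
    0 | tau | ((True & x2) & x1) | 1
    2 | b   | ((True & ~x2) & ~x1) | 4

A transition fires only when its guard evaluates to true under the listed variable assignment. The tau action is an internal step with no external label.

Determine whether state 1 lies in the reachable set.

Answer: REACHABLE

Analysis:
Guard filter leaves 8 enabled edge(s).
L0 = {0}
L1 = {1,3}  cumulative {0,1,3}
L2 = {2}  cumulative {0,1,2,3}
R = {0,1,2,3}
witness 1: tau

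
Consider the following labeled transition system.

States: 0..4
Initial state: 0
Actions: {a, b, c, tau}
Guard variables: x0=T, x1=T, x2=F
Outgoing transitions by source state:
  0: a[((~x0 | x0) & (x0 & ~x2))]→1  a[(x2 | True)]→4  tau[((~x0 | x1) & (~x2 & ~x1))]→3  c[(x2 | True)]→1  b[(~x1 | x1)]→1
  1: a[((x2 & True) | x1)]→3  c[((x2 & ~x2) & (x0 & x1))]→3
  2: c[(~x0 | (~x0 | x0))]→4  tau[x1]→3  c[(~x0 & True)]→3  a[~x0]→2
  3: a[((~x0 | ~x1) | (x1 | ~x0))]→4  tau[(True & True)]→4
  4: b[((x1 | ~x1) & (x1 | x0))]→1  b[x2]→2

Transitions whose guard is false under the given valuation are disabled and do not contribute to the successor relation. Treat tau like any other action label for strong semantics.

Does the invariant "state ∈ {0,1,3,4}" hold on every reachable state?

Answer: INVARIANT HOLDS

Analysis:
Allowed set {0,1,3,4}
Reachable = {0,1,3,4}
  0: ok
  1: ok
  3: ok
  4: ok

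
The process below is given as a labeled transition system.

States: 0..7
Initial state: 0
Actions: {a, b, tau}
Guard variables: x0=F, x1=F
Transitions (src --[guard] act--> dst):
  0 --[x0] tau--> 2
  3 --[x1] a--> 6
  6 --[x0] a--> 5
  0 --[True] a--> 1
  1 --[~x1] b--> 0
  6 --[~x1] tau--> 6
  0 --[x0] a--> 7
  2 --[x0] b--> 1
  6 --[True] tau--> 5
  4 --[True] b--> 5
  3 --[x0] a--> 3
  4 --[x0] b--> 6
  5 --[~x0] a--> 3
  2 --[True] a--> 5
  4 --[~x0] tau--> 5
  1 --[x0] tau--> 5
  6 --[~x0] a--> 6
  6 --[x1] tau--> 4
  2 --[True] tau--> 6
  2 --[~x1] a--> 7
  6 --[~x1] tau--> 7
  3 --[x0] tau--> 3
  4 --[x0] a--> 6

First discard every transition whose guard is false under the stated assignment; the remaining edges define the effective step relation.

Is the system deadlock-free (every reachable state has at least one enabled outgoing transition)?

Answer: DEADLOCK-FREE

Working:
Reachable = {0,1}
  0: a→1  [1 out]
  1: b→0  [1 out]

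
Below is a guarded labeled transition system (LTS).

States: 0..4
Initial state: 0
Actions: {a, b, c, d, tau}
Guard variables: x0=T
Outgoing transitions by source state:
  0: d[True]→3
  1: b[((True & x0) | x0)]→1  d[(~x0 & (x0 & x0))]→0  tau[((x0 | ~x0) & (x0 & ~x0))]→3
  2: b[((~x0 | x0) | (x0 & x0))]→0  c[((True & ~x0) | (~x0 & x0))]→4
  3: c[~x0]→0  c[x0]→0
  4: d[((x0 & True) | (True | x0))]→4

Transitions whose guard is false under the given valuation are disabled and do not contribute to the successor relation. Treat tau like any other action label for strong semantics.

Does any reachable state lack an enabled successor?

Reachable = {0,3}
  0: d→3  [1 exit(s)]
  3: c→0  [1 exit(s)]

Answer: DEADLOCK-FREE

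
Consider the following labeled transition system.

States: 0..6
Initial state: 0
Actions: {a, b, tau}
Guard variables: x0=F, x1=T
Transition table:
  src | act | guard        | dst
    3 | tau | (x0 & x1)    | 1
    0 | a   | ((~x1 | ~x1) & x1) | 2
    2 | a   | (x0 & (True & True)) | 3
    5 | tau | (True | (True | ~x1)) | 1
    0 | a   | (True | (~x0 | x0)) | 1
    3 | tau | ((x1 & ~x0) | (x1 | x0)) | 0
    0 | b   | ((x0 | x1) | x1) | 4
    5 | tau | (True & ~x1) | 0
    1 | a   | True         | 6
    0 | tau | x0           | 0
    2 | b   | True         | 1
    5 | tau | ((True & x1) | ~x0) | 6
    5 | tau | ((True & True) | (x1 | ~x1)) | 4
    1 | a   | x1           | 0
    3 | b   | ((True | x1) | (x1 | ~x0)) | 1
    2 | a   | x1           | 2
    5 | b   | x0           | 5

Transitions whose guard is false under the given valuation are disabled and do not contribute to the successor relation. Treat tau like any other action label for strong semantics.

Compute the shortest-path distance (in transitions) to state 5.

Answer: UNREACHABLE

Working:
Breadth-first toward 5:
  Layer 0: {0}
  Layer 1: {1,4}
  Layer 2: {6}
5 never appears.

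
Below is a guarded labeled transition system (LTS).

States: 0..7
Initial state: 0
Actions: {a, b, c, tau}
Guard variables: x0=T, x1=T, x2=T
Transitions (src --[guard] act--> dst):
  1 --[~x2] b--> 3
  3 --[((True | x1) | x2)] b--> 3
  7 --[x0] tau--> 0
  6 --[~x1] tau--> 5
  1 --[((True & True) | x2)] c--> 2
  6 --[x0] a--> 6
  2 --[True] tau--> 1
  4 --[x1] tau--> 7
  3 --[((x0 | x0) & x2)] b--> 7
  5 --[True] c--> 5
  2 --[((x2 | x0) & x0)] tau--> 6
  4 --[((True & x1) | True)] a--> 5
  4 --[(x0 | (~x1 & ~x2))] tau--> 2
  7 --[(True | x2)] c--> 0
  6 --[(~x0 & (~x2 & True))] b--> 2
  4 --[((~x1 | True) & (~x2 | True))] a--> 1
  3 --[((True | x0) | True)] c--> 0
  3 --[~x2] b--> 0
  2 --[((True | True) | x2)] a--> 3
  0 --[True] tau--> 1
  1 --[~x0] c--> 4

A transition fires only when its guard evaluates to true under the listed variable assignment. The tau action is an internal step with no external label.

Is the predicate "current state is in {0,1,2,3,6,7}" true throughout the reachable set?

Answer: INVARIANT HOLDS

Working:
Inv-set: {0,1,2,3,6,7}
R = {0,1,2,3,6,7}
  0: safe
  1: safe
  2: safe
  3: safe
  6: safe
  7: safe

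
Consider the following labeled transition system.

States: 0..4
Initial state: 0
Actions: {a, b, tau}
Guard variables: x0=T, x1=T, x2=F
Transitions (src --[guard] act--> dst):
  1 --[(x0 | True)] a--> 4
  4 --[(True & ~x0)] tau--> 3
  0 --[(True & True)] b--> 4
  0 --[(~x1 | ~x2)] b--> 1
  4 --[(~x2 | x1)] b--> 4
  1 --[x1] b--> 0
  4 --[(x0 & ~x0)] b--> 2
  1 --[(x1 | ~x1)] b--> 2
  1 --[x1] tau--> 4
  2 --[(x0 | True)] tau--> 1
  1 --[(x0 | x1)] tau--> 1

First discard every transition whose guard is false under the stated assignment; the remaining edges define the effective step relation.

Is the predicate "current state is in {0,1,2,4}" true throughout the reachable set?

Inv-set: {0,1,2,4}
R = {0,1,2,4}
  0: ✓
  1: ✓
  2: ✓
  4: ✓

Answer: INVARIANT HOLDS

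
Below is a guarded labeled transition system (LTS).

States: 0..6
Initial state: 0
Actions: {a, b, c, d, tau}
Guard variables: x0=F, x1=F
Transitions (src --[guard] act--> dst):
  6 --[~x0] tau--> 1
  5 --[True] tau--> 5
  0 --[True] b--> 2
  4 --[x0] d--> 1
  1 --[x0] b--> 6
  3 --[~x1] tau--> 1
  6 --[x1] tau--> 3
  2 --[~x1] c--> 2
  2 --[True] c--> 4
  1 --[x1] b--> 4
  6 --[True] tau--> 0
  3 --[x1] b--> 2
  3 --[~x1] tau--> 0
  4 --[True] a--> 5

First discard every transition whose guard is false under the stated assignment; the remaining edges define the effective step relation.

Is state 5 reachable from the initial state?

Answer: REACHABLE

Analysis:
After dropping false guards: 9 live edges.
Layer 0: {0}
Layer 1: {2}  now seen {0,2}
Layer 2: {4}  now seen {0,2,4}
Layer 3: {5}  now seen {0,2,4,5}
Reachable = {0,2,4,5}
Path to 5: b·c·a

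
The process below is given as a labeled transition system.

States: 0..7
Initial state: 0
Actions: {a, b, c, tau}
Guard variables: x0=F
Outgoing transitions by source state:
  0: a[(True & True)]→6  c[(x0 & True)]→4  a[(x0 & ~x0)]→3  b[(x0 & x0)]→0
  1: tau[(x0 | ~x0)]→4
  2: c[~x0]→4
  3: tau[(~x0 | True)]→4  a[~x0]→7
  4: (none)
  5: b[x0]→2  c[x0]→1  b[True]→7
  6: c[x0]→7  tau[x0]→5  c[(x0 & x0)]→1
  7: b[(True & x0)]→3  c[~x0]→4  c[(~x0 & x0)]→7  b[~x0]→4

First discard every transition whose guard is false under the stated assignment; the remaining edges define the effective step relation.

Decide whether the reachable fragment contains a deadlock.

Reach set: {0,6}
  0: a→6  [1 exit(s)]
  6: ∅  [STUCK]
Path to 6: a

Answer: DEADLOCK at state 6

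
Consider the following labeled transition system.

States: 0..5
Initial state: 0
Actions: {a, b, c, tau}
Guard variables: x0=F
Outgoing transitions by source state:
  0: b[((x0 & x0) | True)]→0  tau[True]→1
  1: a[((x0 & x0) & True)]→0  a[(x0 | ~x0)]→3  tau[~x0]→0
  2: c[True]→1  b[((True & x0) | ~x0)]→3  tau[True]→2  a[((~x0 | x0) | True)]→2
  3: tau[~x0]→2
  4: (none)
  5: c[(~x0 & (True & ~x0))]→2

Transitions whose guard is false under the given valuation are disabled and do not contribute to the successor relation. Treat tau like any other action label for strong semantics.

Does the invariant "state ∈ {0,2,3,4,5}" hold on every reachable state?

Allowed set {0,2,3,4,5}
R = {0,1,2,3}
  0: ✓
  1: outside
  2: ✓
  3: ✓
counterexample path to 1: tau

Answer: INVARIANT VIOLATED at state 1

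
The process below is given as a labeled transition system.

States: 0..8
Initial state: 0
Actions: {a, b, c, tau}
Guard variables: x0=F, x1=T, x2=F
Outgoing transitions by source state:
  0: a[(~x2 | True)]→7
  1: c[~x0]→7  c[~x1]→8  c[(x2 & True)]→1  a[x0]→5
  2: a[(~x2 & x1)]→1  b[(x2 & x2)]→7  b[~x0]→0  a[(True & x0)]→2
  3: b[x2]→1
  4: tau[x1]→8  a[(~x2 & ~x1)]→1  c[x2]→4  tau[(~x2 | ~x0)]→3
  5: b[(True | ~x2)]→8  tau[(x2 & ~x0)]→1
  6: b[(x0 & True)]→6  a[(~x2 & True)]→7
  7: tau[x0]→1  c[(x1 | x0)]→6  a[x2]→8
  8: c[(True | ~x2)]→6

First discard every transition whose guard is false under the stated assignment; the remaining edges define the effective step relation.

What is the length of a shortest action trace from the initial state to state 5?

Answer: UNREACHABLE

Trace:
BFS to 5:
  Layer 0: {0}
  Layer 1: {7}
  Layer 2: {6}
5 never appears.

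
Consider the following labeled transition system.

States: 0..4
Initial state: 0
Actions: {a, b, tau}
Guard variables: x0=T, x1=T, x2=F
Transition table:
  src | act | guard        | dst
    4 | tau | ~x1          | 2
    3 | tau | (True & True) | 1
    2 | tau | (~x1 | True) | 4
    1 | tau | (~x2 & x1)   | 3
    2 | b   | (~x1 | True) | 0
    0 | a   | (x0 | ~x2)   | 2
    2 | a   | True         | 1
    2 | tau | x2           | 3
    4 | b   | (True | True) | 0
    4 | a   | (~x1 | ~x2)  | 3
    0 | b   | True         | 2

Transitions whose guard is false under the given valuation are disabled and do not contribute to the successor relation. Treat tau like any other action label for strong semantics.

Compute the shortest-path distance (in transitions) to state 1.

Answer: 2

Analysis:
BFS to 1:
  Layer 0: {0}
  Layer 1: {2}
  Layer 2: {1,4}
first hit 1 at d=2 via a·a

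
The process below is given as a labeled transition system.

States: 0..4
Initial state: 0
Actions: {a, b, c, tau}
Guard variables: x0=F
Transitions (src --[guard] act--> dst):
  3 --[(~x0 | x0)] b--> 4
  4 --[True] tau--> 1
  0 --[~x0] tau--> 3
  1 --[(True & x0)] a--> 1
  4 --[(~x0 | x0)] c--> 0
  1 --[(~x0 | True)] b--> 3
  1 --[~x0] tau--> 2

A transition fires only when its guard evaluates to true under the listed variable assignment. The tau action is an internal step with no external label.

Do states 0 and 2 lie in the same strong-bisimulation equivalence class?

Answer: NOT BISIMILAR

Analysis:
Refine partition for ~:
  round 0: {{0,1,2,3,4}}
  round 1: {{0},{1},{2},{3},{4}}
stable after 2 split(s): 5 block(s)
0∈{0}, 2∈{2}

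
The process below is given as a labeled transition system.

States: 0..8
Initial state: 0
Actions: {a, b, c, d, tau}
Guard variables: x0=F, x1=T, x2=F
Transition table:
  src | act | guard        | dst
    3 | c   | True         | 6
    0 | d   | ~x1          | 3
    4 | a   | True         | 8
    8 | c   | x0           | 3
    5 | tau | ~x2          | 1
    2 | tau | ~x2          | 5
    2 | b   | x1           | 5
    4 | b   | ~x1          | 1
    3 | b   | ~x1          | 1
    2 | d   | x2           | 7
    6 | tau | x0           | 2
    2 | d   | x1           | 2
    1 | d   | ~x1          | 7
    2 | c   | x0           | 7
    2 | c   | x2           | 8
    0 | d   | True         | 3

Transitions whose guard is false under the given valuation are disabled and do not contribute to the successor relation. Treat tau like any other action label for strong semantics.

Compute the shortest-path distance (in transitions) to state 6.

BFS to 6:
  L0 = {0}
  L1 = {3}
  L2 = {6}
first hit 6 at d=2 via d·c

Answer: 2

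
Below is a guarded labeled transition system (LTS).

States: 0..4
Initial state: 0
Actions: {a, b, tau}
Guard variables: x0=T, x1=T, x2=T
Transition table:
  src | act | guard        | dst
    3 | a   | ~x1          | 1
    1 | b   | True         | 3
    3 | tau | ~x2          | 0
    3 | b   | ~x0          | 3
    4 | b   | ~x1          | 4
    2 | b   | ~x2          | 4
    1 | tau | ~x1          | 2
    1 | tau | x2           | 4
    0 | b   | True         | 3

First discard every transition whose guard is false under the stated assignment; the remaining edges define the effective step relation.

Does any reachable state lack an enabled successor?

Answer: DEADLOCK at state 3

Working:
Reach set: {0,3}
  0: b→3  [1 out]
  3: ∅  [deadlock]
trace reaching 3: b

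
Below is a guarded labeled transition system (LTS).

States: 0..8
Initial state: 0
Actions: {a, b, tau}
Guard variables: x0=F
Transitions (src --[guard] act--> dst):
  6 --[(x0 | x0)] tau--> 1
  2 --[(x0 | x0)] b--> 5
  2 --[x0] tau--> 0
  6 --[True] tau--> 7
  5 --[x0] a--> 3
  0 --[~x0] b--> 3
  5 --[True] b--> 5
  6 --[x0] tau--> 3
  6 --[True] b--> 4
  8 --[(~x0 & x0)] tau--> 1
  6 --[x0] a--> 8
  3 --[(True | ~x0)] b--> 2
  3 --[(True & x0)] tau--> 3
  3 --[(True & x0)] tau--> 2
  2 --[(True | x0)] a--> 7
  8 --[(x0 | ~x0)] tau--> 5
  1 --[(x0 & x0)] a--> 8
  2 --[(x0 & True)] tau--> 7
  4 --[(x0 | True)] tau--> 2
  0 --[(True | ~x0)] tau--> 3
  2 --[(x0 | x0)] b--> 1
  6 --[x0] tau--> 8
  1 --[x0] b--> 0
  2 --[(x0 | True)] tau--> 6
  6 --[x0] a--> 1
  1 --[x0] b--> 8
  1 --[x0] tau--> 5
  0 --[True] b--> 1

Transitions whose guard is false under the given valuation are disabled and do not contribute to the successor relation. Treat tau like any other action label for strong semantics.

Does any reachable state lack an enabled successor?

Reach set: {0,1,2,3,4,6,7}
  0: b→1  b→3  tau→3  [deg 3]
  1: ∅  [no exit]
  2: a→7  tau→6  [deg 2]
  3: b→2  [deg 1]
  4: tau→2  [deg 1]
  6: b→4  tau→7  [deg 2]
  7: ∅  [no exit]
witness 1: b

Answer: DEADLOCK at state 1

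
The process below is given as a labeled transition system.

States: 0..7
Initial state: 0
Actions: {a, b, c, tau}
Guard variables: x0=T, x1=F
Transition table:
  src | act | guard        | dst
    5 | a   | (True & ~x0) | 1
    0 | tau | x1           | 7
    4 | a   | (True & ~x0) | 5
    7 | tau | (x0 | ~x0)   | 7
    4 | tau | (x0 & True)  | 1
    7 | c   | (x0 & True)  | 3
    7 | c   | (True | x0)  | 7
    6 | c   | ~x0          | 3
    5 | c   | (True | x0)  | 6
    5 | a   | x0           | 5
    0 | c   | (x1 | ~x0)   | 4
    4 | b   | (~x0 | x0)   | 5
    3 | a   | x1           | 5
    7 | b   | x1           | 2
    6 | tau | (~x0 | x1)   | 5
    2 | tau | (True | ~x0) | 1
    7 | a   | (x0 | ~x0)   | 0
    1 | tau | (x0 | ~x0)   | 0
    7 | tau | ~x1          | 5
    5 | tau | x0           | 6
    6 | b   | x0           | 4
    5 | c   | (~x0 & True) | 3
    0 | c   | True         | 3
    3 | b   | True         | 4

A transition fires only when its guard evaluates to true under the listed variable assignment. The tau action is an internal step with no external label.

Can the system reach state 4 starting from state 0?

Guard filter leaves 15 enabled edge(s).
Layer 0: {0}
Layer 1: {3}  cumulative {0,3}
Layer 2: {4}  cumulative {0,3,4}
Layer 3: {1,5}  cumulative {0,1,3,4,5}
Layer 4: {6}  cumulative {0,1,3,4,5,6}
Reach set: {0,1,3,4,5,6}
witness 4: c·b

Answer: REACHABLE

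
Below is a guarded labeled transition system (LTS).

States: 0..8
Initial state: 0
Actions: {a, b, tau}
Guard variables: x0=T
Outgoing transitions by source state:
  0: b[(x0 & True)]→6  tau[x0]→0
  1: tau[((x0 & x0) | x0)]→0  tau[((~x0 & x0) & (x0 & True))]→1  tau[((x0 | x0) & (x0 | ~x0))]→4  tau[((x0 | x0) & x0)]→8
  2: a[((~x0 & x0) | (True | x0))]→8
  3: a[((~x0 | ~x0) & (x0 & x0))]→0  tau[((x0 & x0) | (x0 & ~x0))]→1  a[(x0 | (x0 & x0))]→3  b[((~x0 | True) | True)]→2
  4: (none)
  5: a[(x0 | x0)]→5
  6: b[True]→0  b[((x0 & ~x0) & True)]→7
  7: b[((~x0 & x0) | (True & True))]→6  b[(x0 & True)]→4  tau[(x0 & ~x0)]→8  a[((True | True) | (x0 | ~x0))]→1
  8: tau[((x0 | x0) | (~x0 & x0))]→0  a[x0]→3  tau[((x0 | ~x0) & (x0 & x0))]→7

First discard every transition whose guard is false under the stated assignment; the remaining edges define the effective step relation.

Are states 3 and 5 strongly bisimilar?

Answer: NOT BISIMILAR

Trace:
Refine partition for ~:
  π0 = {{0,1,2,3,4,5,6,7,8}}
  π1 = {{0},{1},{2,5},{3},{4},{6},{7},{8}}
  π2 = {{0},{1},{2},{3},{4},{5},{6},{7},{8}}
Fixed point at round 3; 9 class(es).
class of 3: {3}; class of 5: {5}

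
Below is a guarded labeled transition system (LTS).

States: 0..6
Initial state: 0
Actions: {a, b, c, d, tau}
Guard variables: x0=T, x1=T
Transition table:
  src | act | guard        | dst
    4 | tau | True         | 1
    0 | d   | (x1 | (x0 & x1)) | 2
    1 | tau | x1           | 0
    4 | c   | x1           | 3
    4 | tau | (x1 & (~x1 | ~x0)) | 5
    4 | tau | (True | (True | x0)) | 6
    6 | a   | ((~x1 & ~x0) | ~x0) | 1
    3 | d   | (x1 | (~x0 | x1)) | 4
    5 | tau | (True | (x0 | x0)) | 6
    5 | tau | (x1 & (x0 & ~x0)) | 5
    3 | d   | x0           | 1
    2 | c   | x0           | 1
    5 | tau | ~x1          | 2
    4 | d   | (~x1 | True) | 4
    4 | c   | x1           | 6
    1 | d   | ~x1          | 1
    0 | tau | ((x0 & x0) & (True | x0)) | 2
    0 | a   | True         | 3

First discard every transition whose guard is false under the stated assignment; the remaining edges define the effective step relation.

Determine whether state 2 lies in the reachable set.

After dropping false guards: 13 live edges.
depth 0: {0}
depth 1: {2,3}  total {0,2,3}
depth 2: {1,4}  total {0,1,2,3,4}
depth 3: {6}  total {0,1,2,3,4,6}
Reachable = {0,1,2,3,4,6}
trace reaching 2: d

Answer: REACHABLE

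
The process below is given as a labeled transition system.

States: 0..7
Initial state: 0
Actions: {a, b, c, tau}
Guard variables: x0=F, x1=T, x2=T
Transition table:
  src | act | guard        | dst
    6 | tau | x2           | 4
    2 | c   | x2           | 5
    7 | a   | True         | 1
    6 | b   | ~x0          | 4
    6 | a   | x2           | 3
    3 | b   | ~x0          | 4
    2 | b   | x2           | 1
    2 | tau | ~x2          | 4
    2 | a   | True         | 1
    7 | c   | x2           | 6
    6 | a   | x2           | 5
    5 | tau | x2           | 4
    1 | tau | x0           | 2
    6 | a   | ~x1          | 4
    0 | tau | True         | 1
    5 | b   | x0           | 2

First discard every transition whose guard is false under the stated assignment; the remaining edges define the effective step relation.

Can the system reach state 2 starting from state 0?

Guard filter leaves 12 enabled edge(s).
L0 = {0}
L1 = {1}  total {0,1}
Reachable = {0,1}

Answer: UNREACHABLE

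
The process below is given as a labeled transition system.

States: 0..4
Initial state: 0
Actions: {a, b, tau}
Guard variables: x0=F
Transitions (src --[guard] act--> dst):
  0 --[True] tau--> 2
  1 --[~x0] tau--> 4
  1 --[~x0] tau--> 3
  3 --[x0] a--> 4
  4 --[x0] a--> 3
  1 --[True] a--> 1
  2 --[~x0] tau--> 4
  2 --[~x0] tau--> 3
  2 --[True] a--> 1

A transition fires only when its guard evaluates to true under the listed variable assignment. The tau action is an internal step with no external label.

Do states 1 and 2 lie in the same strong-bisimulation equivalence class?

Compute ~ classes (split until stable):
  π0 = {{0,1,2,3,4}}
  π1 = {{0},{1,2},{3,4}}
stable after 2 split(s): 3 block(s)
[1]={1,2}  [2]={1,2}

Answer: BISIMILAR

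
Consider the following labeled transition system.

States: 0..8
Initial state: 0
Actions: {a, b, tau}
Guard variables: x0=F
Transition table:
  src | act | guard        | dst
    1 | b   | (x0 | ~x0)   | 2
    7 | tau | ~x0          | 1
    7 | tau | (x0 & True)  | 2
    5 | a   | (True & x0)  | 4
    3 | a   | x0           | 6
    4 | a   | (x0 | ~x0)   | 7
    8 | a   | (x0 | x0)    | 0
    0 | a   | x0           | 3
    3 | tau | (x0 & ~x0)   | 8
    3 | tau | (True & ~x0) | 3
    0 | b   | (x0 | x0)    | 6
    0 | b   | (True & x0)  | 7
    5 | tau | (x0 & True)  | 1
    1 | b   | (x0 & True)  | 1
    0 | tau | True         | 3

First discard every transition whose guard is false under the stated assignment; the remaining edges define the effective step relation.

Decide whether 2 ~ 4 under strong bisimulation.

Refine partition for ~:
  P[0] = {{0,1,2,3,4,5,6,7,8}}
  P[1] = {{0,3,7},{1},{2,5,6,8},{4}}
  P[2] = {{0,3},{1},{2,5,6,8},{4},{7}}
5 equivalence class(es) (converged in 3)
class of 2: {2,5,6,8}; class of 4: {4}

Answer: NOT BISIMILAR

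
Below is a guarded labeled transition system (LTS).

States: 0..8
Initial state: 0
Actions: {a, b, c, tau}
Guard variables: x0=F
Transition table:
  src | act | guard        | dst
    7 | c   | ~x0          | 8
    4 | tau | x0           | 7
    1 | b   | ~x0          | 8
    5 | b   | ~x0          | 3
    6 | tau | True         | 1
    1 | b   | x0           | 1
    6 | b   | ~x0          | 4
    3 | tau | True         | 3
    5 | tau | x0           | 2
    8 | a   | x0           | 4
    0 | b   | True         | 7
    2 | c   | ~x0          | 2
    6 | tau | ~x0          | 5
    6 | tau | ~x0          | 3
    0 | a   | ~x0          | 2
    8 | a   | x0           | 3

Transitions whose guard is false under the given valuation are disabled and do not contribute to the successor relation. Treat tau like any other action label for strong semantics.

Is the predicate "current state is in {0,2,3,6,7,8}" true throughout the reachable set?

Answer: INVARIANT HOLDS

Analysis:
Allowed set {0,2,3,6,7,8}
Reachable = {0,2,7,8}
  0: ✓
  2: ✓
  7: ✓
  8: ✓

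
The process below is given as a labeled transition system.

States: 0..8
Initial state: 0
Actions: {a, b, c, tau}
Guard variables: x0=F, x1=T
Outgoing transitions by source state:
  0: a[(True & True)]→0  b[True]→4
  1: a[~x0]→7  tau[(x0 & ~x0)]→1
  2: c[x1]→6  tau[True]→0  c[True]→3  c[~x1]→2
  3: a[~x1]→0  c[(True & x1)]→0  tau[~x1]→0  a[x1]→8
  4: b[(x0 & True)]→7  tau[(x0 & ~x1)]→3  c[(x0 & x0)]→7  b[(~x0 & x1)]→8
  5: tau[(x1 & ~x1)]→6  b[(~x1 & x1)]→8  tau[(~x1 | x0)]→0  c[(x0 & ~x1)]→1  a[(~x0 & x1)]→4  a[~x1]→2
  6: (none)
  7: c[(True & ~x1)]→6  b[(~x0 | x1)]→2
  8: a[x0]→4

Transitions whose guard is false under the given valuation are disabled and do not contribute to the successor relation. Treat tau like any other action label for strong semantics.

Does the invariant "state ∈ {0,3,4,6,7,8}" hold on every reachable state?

Answer: INVARIANT HOLDS

Analysis:
Inv-set: {0,3,4,6,7,8}
Reachable = {0,4,8}
  0: ✓
  4: ✓
  8: ✓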